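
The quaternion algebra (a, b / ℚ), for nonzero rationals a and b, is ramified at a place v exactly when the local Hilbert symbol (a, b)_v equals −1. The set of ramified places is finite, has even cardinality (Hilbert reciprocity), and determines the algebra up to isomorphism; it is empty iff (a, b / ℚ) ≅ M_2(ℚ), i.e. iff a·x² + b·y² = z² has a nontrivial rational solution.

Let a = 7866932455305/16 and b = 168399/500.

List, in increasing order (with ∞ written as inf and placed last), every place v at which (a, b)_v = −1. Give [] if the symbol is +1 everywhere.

(a, b) ≡ (37145, 1155) mod (ℚ^×)²; places V = {2, 3, 5, 7, 11, 17, 19, 23, ∞}.
(a,b)_2: α=-4, β=-2; u≡1, v≡3 (mod 8); ε(u)ε(v)=0·1, αω(v)=-4·1, βω(u)=-2·0; sum ≡ 0  ⇒  +1.
(a,b)_3: α=6, u≡2; β=7, v≡1 (mod 3); (2|3)=-1, (1|3)=+1; sign (−1)^0·-1^7·+1^6 = -1.
(a,b)_17: α=1, u≡8; β=0, v≡2 (mod 17); (8|17)=+1, (2|17)=+1; sign (−1)^0·+1^0·+1^1 = +1.
(a,b)_23: α=1, u≡17; β=0, v≡5 (mod 23); (17|23)=-1, (5|23)=-1; sign (−1)^0·-1^0·-1^1 = -1.
(a,b)_7: α=4, u≡3; β=1, v≡4 (mod 7); (3|7)=-1, (4|7)=+1; sign (−1)^0·-1^1·+1^4 = -1.
(a,b)_5: α=1, u≡1; β=-3, v≡1 (mod 5); (1|5)=+1, (1|5)=+1; sign (−1)^0·+1^-3·+1^1 = +1.
(a,b)_19: α=1, u≡7; β=0, v≡13 (mod 19); (7|19)=+1, (13|19)=-1; sign (−1)^0·+1^0·-1^1 = -1.
(a,b)_11: α=2, u≡3; β=1, v≡6 (mod 11); (3|11)=+1, (6|11)=-1; sign (−1)^0·+1^1·-1^2 = +1.
(a,b)_∞: sgn(37145)=+, sgn(1155)=+, so +1.
|Ram(37145, 1155)| = 4, even; anisotropic at {3, 7, 19, 23}.

[3, 7, 19, 23]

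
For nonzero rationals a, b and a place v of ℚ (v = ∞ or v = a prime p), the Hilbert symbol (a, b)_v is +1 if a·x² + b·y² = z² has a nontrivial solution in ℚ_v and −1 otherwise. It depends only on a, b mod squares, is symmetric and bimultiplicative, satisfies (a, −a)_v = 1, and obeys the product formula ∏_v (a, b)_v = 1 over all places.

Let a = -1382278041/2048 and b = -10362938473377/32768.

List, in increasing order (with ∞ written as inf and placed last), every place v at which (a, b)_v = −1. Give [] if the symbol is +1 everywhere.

[2, inf]

(a, b) ≡ (-2, -34) mod (ℚ^×)²; places V = {2, 3, 7, 17, ∞}.
(a,b)_2: α=-11, β=-15; u≡7, v≡7 (mod 8); ε(u)ε(v)=1·1, αω(v)=-11·0, βω(u)=-15·0; sum ≡ 1  ⇒  -1.
(a,b)_3: α=14, u≡1; β=16, v≡2 (mod 3); (1|3)=+1, (2|3)=-1; sign (−1)^0·+1^16·-1^14 = +1.
(a,b)_∞: sgn(-2)=−, sgn(-34)=−, so -1.
(a,b)_7: α=0, u≡6; β=2, v≡4 (mod 7); (6|7)=-1, (4|7)=+1; sign (−1)^0·-1^2·+1^0 = +1.
(a,b)_17: α=2, u≡4; β=3, v≡4 (mod 17); (4|17)=+1, (4|17)=+1; sign (−1)^0·+1^3·+1^2 = +1.
(-2, -34 / ℚ) ramifies at {2, ∞}: a division algebra.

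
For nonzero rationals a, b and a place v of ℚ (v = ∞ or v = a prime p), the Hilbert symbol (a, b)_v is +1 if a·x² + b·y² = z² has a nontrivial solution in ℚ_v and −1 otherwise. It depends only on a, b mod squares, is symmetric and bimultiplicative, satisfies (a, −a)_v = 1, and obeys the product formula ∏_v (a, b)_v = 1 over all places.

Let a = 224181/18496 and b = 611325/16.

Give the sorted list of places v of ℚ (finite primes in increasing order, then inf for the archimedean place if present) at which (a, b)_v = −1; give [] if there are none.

(a, b) ≡ (69, 2717) mod (ℚ^×)²; places V = {2, 3, 5, 11, 13, 17, 19, 23, ∞}.
(a,b)_3: α=3, u≡2; β=2, v≡2 (mod 3); (2|3)=-1, (2|3)=-1; sign (−1)^0·-1^2·-1^3 = -1.
(a,b)_17: α=-2, u≡8; β=0, v≡12 (mod 17); (8|17)=+1, (12|17)=-1; sign (−1)^0·+1^0·-1^-2 = +1.
(a,b)_5: α=0, u≡1; β=2, v≡3 (mod 5); (1|5)=+1, (3|5)=-1; sign (−1)^0·+1^2·-1^0 = +1.
(a,b)_∞: sgn(69)=+, sgn(2717)=+, so +1.
(a,b)_23: α=1, u≡16; β=0, v≡12 (mod 23); (16|23)=+1, (12|23)=+1; sign (−1)^0·+1^0·+1^1 = +1.
(a,b)_2: α=-6, β=-4; u≡5, v≡5 (mod 8); ε(u)ε(v)=0·0, αω(v)=-6·1, βω(u)=-4·1; sum ≡ 0  ⇒  +1.
(a,b)_19: α=2, u≡12; β=1, v≡10 (mod 19); (12|19)=-1, (10|19)=-1; sign (−1)^0·-1^1·-1^2 = -1.
(a,b)_11: α=0, u≡9; β=1, v≡5 (mod 11); (9|11)=+1, (5|11)=+1; sign (−1)^0·+1^1·+1^0 = +1.
(a,b)_13: α=0, u≡10; β=1, v≡10 (mod 13); (10|13)=+1, (10|13)=+1; sign (−1)^0·+1^1·+1^0 = +1.
(69, 2717 / ℚ) ramifies at {3, 19}: a division algebra.

[3, 19]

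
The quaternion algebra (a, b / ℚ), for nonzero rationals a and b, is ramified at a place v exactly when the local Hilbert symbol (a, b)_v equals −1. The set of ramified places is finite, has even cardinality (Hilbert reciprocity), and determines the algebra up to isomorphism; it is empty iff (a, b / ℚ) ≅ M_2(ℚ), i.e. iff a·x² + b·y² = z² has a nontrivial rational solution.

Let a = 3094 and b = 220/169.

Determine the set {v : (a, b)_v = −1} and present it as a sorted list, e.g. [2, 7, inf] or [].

Mod squares: a ≡ 3094, b ≡ 55. Check v ∈ {∞, 2, 5, 7, 11, 13, 17}.
v=11: a=11^0·(≡3), b=11^1·(≡5) mod 11; (3|11)=+1, (5|11)=+1; (−1)^{0·1·5}·(+1)^1·(+1)^0 = +1.
v=13: a=13^1·(≡4), b=13^-2·(≡12) mod 13; (4|13)=+1, (12|13)=+1; (−1)^{1·-2·6}·(+1)^-2·(+1)^1 = +1.
v=7: a=7^1·(≡1), b=7^0·(≡3) mod 7; (1|7)=+1, (3|7)=-1; (−1)^{1·0·3}·(+1)^0·(-1)^1 = -1.
v=2: v_2(a)=1, v_2(b)=2; units ≡ 3, 7 (mod 8); ε·ε+αω+βω = 1·1+1·0+2·1 ≡ 1  ⇒  (a,b)_2 = -1.
v=5: a=5^0·(≡4), b=5^1·(≡1) mod 5; (4|5)=+1, (1|5)=+1; (−1)^{0·1·2}·(+1)^1·(+1)^0 = +1.
v=∞: 3094 > 0 and 55 > 0  ⇒  (a,b)_∞ = +1.
v=17: a=17^1·(≡12), b=17^0·(≡1) mod 17; (12|17)=-1, (1|17)=+1; (−1)^{1·0·8}·(-1)^0·(+1)^1 = +1.
Ram(3094, 55) = {2, 7}; no ℚ_2-point on the conic.

[2, 7]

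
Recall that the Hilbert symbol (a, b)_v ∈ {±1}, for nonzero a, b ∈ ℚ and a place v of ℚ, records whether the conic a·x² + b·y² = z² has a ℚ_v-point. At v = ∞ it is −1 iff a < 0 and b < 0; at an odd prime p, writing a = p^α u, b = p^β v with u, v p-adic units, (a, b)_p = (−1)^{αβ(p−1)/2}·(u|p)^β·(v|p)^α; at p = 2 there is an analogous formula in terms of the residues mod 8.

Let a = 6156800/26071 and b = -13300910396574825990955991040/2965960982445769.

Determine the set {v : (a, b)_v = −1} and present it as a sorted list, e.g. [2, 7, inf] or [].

[2, 3, 5, 31]

(a, b) ≡ (29822, -7410) mod (ℚ^×)²; places V = {2, 3, 5, 7, 11, 13, 17, 19, 29, 31, 37, ∞}.
(a,b)_13: α=1, u≡6; β=3, v≡7 (mod 13); (6|13)=-1, (7|13)=-1; sign (−1)^0·-1^3·-1^1 = +1.
(a,b)_11: α=0, u≡1; β=-2, v≡5 (mod 11); (1|11)=+1, (5|11)=+1; sign (−1)^0·+1^-2·+1^0 = +1.
(a,b)_17: α=0, u≡8; β=2, v≡9 (mod 17); (8|17)=+1, (9|17)=+1; sign (−1)^0·+1^2·+1^0 = +1.
(a,b)_∞: sgn(29822)=+, sgn(-7410)=−, so +1.
(a,b)_19: α=0, u≡7; β=1, v≡6 (mod 19); (7|19)=+1, (6|19)=+1; sign (−1)^0·+1^1·+1^0 = +1.
(a,b)_29: α=-2, u≡21; β=-8, v≡27 (mod 29); (21|29)=-1, (27|29)=-1; sign (−1)^0·-1^-8·-1^-2 = +1.
(a,b)_5: α=2, u≡2; β=1, v≡3 (mod 5); (2|5)=-1, (3|5)=-1; sign (−1)^0·-1^1·-1^2 = -1.
(a,b)_3: α=0, u≡2; β=5, v≡2 (mod 3); (2|3)=-1, (2|3)=-1; sign (−1)^0·-1^5·-1^0 = -1.
(a,b)_2: α=9, β=19; u≡7, v≡7 (mod 8); ε(u)ε(v)=1·1, αω(v)=9·0, βω(u)=19·0; sum ≡ 1  ⇒  -1.
(a,b)_7: α=0, u≡2; β=-2, v≡5 (mod 7); (2|7)=+1, (5|7)=-1; sign (−1)^0·+1^-2·-1^0 = +1.
(a,b)_37: α=1, u≡23; β=4, v≡9 (mod 37); (23|37)=-1, (9|37)=+1; sign (−1)^0·-1^4·+1^1 = +1.
(a,b)_31: α=-1, u≡19; β=4, v≡11 (mod 31); (19|31)=+1, (11|31)=-1; sign (−1)^0·+1^4·-1^-1 = -1.
|Ram(29822, -7410)| = 4, even; anisotropic at {2, 3, 5, 31}.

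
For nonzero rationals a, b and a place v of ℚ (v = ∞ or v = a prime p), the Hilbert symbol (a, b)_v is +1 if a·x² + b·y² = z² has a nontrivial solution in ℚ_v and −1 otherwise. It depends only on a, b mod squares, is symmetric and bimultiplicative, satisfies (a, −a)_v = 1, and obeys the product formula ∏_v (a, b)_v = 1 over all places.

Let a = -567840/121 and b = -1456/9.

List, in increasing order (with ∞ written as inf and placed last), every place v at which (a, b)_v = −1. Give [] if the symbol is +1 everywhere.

[2, 3, 13, inf]

(a, b) ≡ (-210, -91) mod (ℚ^×)²; places V = {2, 3, 5, 7, 11, 13, ∞}.
(a,b)_3: α=1, u≡2; β=-2, v≡2 (mod 3); (2|3)=-1, (2|3)=-1; sign (−1)^0·-1^-2·-1^1 = -1.
(a,b)_11: α=-2, u≡2; β=0, v≡2 (mod 11); (2|11)=-1, (2|11)=-1; sign (−1)^0·-1^0·-1^-2 = +1.
(a,b)_∞: sgn(-210)=−, sgn(-91)=−, so -1.
(a,b)_7: α=1, u≡5; β=1, v≡1 (mod 7); (5|7)=-1, (1|7)=+1; sign (−1)^1·-1^1·+1^1 = +1.
(a,b)_2: α=5, β=4; u≡7, v≡5 (mod 8); ε(u)ε(v)=1·0, αω(v)=5·1, βω(u)=4·0; sum ≡ 1  ⇒  -1.
(a,b)_5: α=1, u≡2; β=0, v≡1 (mod 5); (2|5)=-1, (1|5)=+1; sign (−1)^0·-1^0·+1^1 = +1.
(a,b)_13: α=2, u≡5; β=1, v≡2 (mod 13); (5|13)=-1, (2|13)=-1; sign (−1)^0·-1^1·-1^2 = -1.
(-210, -91 / ℚ) ramifies at {2, 3, 13, ∞}: a division algebra.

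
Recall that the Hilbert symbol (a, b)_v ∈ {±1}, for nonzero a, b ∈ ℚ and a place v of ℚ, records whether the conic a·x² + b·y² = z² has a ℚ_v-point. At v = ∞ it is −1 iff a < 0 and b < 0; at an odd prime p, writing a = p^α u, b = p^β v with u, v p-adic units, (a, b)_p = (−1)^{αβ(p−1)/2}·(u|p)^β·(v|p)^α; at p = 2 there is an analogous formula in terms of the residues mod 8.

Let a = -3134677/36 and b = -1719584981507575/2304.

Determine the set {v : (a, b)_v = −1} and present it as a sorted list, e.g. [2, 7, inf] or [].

(a, b) ≡ (-63973, -7) mod (ℚ^×)²; places V = {2, 3, 5, 7, 13, 19, 37, ∞}.
(a,b)_19: α=1, u≡3; β=2, v≡13 (mod 19); (3|19)=-1, (13|19)=-1; sign (−1)^0·-1^2·-1^1 = -1.
(a,b)_13: α=1, u≡6; β=2, v≡2 (mod 13); (6|13)=-1, (2|13)=-1; sign (−1)^0·-1^2·-1^1 = -1.
(a,b)_2: α=-2, β=-8; u≡3, v≡1 (mod 8); ε(u)ε(v)=1·0, αω(v)=-2·0, βω(u)=-8·1; sum ≡ 0  ⇒  +1.
(a,b)_37: α=1, u≡28; β=2, v≡7 (mod 37); (28|37)=+1, (7|37)=+1; sign (−1)^0·+1^2·+1^1 = +1.
(a,b)_5: α=0, u≡3; β=2, v≡3 (mod 5); (3|5)=-1, (3|5)=-1; sign (−1)^0·-1^2·-1^0 = +1.
(a,b)_∞: sgn(-63973)=−, sgn(-7)=−, so -1.
(a,b)_7: α=3, u≡3; β=7, v≡6 (mod 7); (3|7)=-1, (6|7)=-1; sign (−1)^1·-1^7·-1^3 = -1.
(a,b)_3: α=-2, u≡2; β=-2, v≡2 (mod 3); (2|3)=-1, (2|3)=-1; sign (−1)^0·-1^-2·-1^-2 = +1.
(-63973, -7 / ℚ) ramifies at {7, 13, 19, ∞}: a division algebra.

[7, 13, 19, inf]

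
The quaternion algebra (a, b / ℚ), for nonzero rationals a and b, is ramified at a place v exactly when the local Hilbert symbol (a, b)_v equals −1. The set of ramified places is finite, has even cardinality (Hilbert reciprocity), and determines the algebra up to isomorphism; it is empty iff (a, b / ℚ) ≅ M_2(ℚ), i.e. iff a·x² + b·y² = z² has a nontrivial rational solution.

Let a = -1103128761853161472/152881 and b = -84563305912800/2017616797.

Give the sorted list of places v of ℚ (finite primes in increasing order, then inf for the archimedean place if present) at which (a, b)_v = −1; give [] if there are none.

Mod squares: a ≡ -43, b ≡ -1568726. Check v ∈ {∞, 2, 3, 5, 7, 11, 13, 17, 19, 23, 29, 37, 43}.
v=43: a=43^3·(≡22), b=43^1·(≡31) mod 43; (22|43)=-1, (31|43)=+1; (−1)^{3·1·21}·(-1)^1·(+1)^3 = +1.
v=13: a=13^2·(≡12), b=13^2·(≡10) mod 13; (12|13)=+1, (10|13)=+1; (−1)^{2·2·6}·(+1)^2·(+1)^2 = +1.
v=17: a=17^-2·(≡2), b=17^-5·(≡4) mod 17; (2|17)=+1, (4|17)=+1; (−1)^{-2·-5·8}·(+1)^-5·(+1)^-2 = +1.
v=2: v_2(a)=12, v_2(b)=5; units ≡ 5, 5 (mod 8); ε·ε+αω+βω = 0·0+12·1+5·1 ≡ 1  ⇒  (a,b)_2 = -1.
v=23: a=23^-2·(≡9), b=23^0·(≡1) mod 23; (9|23)=+1, (1|23)=+1; (−1)^{-2·0·11}·(+1)^0·(+1)^-2 = +1.
v=7: a=7^0·(≡5), b=7^-2·(≡4) mod 7; (5|7)=-1, (4|7)=+1; (−1)^{0·-2·3}·(-1)^-2·(+1)^0 = +1.
v=11: a=11^4·(≡1), b=11^2·(≡8) mod 11; (1|11)=+1, (8|11)=-1; (−1)^{4·2·5}·(+1)^2·(-1)^4 = +1.
v=29: a=29^0·(≡14), b=29^-1·(≡24) mod 29; (14|29)=-1, (24|29)=+1; (−1)^{0·-1·14}·(-1)^-1·(+1)^0 = -1.
v=37: a=37^2·(≡24), b=37^1·(≡1) mod 37; (24|37)=-1, (1|37)=+1; (−1)^{2·1·18}·(-1)^1·(+1)^2 = -1.
v=∞: -43 < 0 and -1568726 < 0  ⇒  (a,b)_∞ = -1.
v=5: a=5^0·(≡3), b=5^2·(≡4) mod 5; (3|5)=-1, (4|5)=+1; (−1)^{0·2·2}·(-1)^2·(+1)^0 = +1.
v=3: a=3^0·(≡2), b=3^2·(≡1) mod 3; (2|3)=-1, (1|3)=+1; (−1)^{0·2·1}·(-1)^2·(+1)^0 = +1.
v=19: a=19^0·(≡3), b=19^2·(≡5) mod 19; (3|19)=-1, (5|19)=+1; (−1)^{0·2·9}·(-1)^2·(+1)^0 = +1.
|Ram(-43, -1568726)| = 4, even; anisotropic at {2, 29, 37, ∞}.

[2, 29, 37, inf]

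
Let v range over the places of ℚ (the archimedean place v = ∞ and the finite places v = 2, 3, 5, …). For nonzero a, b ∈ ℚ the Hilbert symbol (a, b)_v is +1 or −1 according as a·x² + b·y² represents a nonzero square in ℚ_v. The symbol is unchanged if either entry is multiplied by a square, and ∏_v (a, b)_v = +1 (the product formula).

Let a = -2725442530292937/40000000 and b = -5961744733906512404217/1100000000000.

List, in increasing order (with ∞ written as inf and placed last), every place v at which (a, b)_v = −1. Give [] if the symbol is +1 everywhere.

Mod squares: a ≡ -2730, b ≡ -30030. Check v ∈ {∞, 2, 3, 5, 7, 11, 13, 17, 29}.
v=5: a=5^-7·(≡4), b=5^-11·(≡1) mod 5; (4|5)=+1, (1|5)=+1; (−1)^{-7·-11·2}·(+1)^-11·(+1)^-7 = +1.
v=∞: -2730 < 0 and -30030 < 0  ⇒  (a,b)_∞ = -1.
v=13: a=13^3·(≡5), b=13^3·(≡9) mod 13; (5|13)=-1, (9|13)=+1; (−1)^{3·3·6}·(-1)^3·(+1)^3 = -1.
v=11: a=11^0·(≡1), b=11^-1·(≡1) mod 11; (1|11)=+1, (1|11)=+1; (−1)^{0·-1·5}·(+1)^-1·(+1)^0 = +1.
v=7: a=7^1·(≡1), b=7^1·(≡1) mod 7; (1|7)=+1, (1|7)=+1; (−1)^{1·1·3}·(+1)^1·(+1)^1 = -1.
v=2: v_2(a)=-9, v_2(b)=-11; units ≡ 3, 1 (mod 8); ε·ε+αω+βω = 1·0+-9·0+-11·1 ≡ 1  ⇒  (a,b)_2 = -1.
v=3: a=3^1·(≡2), b=3^3·(≡1) mod 3; (2|3)=-1, (1|3)=+1; (−1)^{1·3·1}·(-1)^3·(+1)^1 = +1.
v=29: a=29^4·(≡6), b=29^6·(≡15) mod 29; (6|29)=+1, (15|29)=-1; (−1)^{4·6·14}·(+1)^6·(-1)^4 = +1.
v=17: a=17^4·(≡10), b=17^6·(≡16) mod 17; (10|17)=-1, (16|17)=+1; (−1)^{4·6·8}·(-1)^6·(+1)^4 = +1.
Ram(-2730, -30030) = {2, 7, 13, ∞}; no ℚ_2-point on the conic.

[2, 7, 13, inf]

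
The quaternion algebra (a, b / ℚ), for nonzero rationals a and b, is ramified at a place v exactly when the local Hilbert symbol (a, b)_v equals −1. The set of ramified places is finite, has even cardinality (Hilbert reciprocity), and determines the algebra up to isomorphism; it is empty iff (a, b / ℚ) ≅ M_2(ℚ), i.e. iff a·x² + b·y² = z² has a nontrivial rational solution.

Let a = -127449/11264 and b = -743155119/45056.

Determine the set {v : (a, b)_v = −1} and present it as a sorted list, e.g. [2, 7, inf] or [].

(a, b) ≡ (-11, -1309) mod (ℚ^×)²; places V = {2, 3, 7, 11, 17, ∞}.
(a,b)_∞: sgn(-11)=−, sgn(-1309)=−, so -1.
(a,b)_11: α=-1, u≡8; β=-1, v≡2 (mod 11); (8|11)=-1, (2|11)=-1; sign (−1)^1·-1^-1·-1^-1 = -1.
(a,b)_2: α=-10, β=-12; u≡5, v≡3 (mod 8); ε(u)ε(v)=0·1, αω(v)=-10·1, βω(u)=-12·1; sum ≡ 0  ⇒  +1.
(a,b)_17: α=2, u≡12; β=3, v≡9 (mod 17); (12|17)=-1, (9|17)=+1; sign (−1)^0·-1^3·+1^2 = -1.
(a,b)_3: α=2, u≡1; β=2, v≡2 (mod 3); (1|3)=+1, (2|3)=-1; sign (−1)^0·+1^2·-1^2 = +1.
(a,b)_7: α=2, u≡3; β=5, v≡4 (mod 7); (3|7)=-1, (4|7)=+1; sign (−1)^0·-1^5·+1^2 = -1.
|Ram(-11, -1309)| = 4, even; anisotropic at {7, 11, 17, ∞}.

[7, 11, 17, inf]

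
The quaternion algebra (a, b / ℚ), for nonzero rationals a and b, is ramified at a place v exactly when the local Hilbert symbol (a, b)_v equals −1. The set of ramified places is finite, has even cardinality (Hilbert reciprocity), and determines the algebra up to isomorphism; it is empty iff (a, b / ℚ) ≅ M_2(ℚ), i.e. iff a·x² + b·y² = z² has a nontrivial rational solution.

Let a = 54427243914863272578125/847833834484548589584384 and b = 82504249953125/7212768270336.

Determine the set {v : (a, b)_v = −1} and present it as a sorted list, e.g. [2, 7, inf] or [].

Mod squares: a ≡ 5, b ≡ 462. Check v ∈ {∞, 2, 3, 5, 7, 11, 13, 17, 47}.
v=∞: 5 > 0 and 462 > 0  ⇒  (a,b)_∞ = +1.
v=11: a=11^4·(≡4), b=11^1·(≡4) mod 11; (4|11)=+1, (4|11)=+1; (−1)^{4·1·5}·(+1)^1·(+1)^4 = +1.
v=2: v_2(a)=-24, v_2(b)=-11; units ≡ 5, 7 (mod 8); ε·ε+αω+βω = 0·1+-24·0+-11·1 ≡ 1  ⇒  (a,b)_2 = -1.
v=17: a=17^2·(≡10), b=17^0·(≡12) mod 17; (10|17)=-1, (12|17)=-1; (−1)^{2·0·8}·(-1)^0·(-1)^2 = +1.
v=7: a=7^8·(≡6), b=7^5·(≡3) mod 7; (6|7)=-1, (3|7)=-1; (−1)^{8·5·3}·(-1)^5·(-1)^8 = -1.
v=13: a=13^4·(≡6), b=13^4·(≡7) mod 13; (6|13)=-1, (7|13)=-1; (−1)^{4·4·6}·(-1)^4·(-1)^4 = +1.
v=5: a=5^7·(≡1), b=5^6·(≡2) mod 5; (1|5)=+1, (2|5)=-1; (−1)^{7·6·2}·(+1)^6·(-1)^7 = -1.
v=3: a=3^-28·(≡2), b=3^-13·(≡1) mod 3; (2|3)=-1, (1|3)=+1; (−1)^{-28·-13·1}·(-1)^-13·(+1)^-28 = -1.
v=47: a=47^-2·(≡10), b=47^-2·(≡29) mod 47; (10|47)=-1, (29|47)=-1; (−1)^{-2·-2·23}·(-1)^-2·(-1)^-2 = +1.
Ram(5, 462) = {2, 3, 5, 7}; no ℚ_2-point on the conic.

[2, 3, 5, 7]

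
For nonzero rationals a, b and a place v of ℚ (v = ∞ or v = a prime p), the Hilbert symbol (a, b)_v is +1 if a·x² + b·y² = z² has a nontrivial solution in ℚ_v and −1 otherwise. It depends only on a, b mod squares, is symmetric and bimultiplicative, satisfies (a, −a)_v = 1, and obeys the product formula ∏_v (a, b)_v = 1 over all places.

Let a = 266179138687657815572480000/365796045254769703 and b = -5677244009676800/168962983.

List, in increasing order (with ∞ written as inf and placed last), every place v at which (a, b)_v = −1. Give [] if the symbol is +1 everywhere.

[11, 43]

Mod squares: a ≡ 3311, b ≡ -14. Check v ∈ {∞, 2, 5, 7, 11, 17, 23, 43}.
v=23: a=23^-2·(≡11), b=23^0·(≡1) mod 23; (11|23)=-1, (1|23)=+1; (−1)^{-2·0·11}·(-1)^0·(+1)^-2 = +1.
v=2: v_2(a)=38, v_2(b)=23; units ≡ 7, 1 (mod 8); ε·ε+αω+βω = 1·0+38·0+23·0 ≡ 0  ⇒  (a,b)_2 = +1.
v=43: a=43^3·(≡42), b=43^2·(≡27) mod 43; (42|43)=-1, (27|43)=-1; (−1)^{3·2·21}·(-1)^2·(-1)^3 = -1.
v=11: a=11^7·(≡3), b=11^4·(≡10) mod 11; (3|11)=+1, (10|11)=-1; (−1)^{7·4·5}·(+1)^4·(-1)^7 = -1.
v=∞: 3311 > 0 and -14 < 0  ⇒  (a,b)_∞ = +1.
v=7: a=7^-3·(≡2), b=7^-1·(≡6) mod 7; (2|7)=+1, (6|7)=-1; (−1)^{-3·-1·3}·(+1)^-1·(-1)^-3 = +1.
v=17: a=17^-10·(≡1), b=17^-6·(≡14) mod 17; (1|17)=+1, (14|17)=-1; (−1)^{-10·-6·8}·(+1)^-6·(-1)^-10 = +1.
v=5: a=5^4·(≡1), b=5^2·(≡1) mod 5; (1|5)=+1, (1|5)=+1; (−1)^{4·2·2}·(+1)^2·(+1)^4 = +1.
|Ram(3311, -14)| = 2, even; anisotropic at {11, 43}.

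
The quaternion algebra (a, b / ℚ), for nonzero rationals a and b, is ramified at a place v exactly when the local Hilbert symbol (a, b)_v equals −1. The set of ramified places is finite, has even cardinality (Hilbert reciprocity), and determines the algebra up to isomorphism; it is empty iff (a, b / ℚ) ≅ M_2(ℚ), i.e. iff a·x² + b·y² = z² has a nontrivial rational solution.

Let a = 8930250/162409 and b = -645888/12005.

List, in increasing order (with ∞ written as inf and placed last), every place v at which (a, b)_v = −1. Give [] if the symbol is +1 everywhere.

[]

Mod squares: a ≡ 10, b ≡ -15. Check v ∈ {∞, 2, 3, 5, 7, 13, 29, 31}.
v=13: a=13^-2·(≡9), b=13^0·(≡5) mod 13; (9|13)=+1, (5|13)=-1; (−1)^{-2·0·6}·(+1)^0·(-1)^-2 = +1.
v=5: a=5^3·(≡3), b=5^-1·(≡2) mod 5; (3|5)=-1, (2|5)=-1; (−1)^{3·-1·2}·(-1)^-1·(-1)^3 = +1.
v=∞: 10 > 0 and -15 < 0  ⇒  (a,b)_∞ = +1.
v=7: a=7^2·(≡6), b=7^-4·(≡6) mod 7; (6|7)=-1, (6|7)=-1; (−1)^{2·-4·3}·(-1)^-4·(-1)^2 = +1.
v=29: a=29^0·(≡15), b=29^2·(≡14) mod 29; (15|29)=-1, (14|29)=-1; (−1)^{0·2·14}·(-1)^2·(-1)^0 = +1.
v=3: a=3^6·(≡1), b=3^1·(≡1) mod 3; (1|3)=+1, (1|3)=+1; (−1)^{6·1·1}·(+1)^1·(+1)^6 = +1.
v=2: v_2(a)=1, v_2(b)=8; units ≡ 5, 1 (mod 8); ε·ε+αω+βω = 0·0+1·0+8·1 ≡ 0  ⇒  (a,b)_2 = +1.
v=31: a=31^-2·(≡19), b=31^0·(≡19) mod 31; (19|31)=+1, (19|31)=+1; (−1)^{-2·0·15}·(+1)^0·(+1)^-2 = +1.
Every local symbol is +1, so the conic 10·x² + -15·y² = z² has ℚ_v-points for all v and hence a ℚ-point; (a, b / ℚ) ≅ M_2(ℚ).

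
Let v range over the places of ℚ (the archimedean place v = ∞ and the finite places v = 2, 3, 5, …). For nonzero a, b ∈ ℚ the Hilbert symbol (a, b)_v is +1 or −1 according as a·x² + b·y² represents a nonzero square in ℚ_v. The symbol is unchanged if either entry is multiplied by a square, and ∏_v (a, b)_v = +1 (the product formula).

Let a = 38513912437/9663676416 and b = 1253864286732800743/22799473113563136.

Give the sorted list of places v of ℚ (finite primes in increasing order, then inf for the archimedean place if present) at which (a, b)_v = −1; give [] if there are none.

(a, b) ≡ (133, 7) mod (ℚ^×)²; places V = {2, 3, 7, 11, 13, 17, 19, ∞}.
(a,b)_∞: sgn(133)=+, sgn(7)=+, so +1.
(a,b)_11: α=2, u≡3; β=4, v≡6 (mod 11); (3|11)=+1, (6|11)=-1; sign (−1)^0·+1^4·-1^2 = +1.
(a,b)_13: α=2, u≡12; β=2, v≡2 (mod 13); (12|13)=+1, (2|13)=-1; sign (−1)^0·+1^2·-1^2 = +1.
(a,b)_19: α=1, u≡5; β=2, v≡17 (mod 19); (5|19)=+1, (17|19)=+1; sign (−1)^0·+1^2·+1^1 = +1.
(a,b)_7: α=3, u≡3; β=5, v≡2 (mod 7); (3|7)=-1, (2|7)=+1; sign (−1)^1·-1^5·+1^3 = +1.
(a,b)_2: α=-30, β=-48; u≡5, v≡7 (mod 8); ε(u)ε(v)=0·1, αω(v)=-30·0, βω(u)=-48·1; sum ≡ 0  ⇒  +1.
(a,b)_17: α=2, u≡6; β=4, v≡10 (mod 17); (6|17)=-1, (10|17)=-1; sign (−1)^0·-1^4·-1^2 = +1.
(a,b)_3: α=-2, u≡1; β=-4, v≡1 (mod 3); (1|3)=+1, (1|3)=+1; sign (−1)^0·+1^-4·+1^-2 = +1.
Ram(a, b) = ∅: the form 133·x² + 7·y² − z² is isotropic over every ℚ_v, so by Hasse–Minkowski it is isotropic over ℚ.

[]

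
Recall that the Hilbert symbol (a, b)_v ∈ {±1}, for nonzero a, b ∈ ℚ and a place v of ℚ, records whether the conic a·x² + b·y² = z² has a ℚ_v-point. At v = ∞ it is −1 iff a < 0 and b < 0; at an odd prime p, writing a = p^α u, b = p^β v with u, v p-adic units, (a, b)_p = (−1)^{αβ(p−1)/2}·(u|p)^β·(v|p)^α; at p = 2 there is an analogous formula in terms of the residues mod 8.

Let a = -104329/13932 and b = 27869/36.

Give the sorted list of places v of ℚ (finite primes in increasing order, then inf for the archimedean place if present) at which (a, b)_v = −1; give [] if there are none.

Mod squares: a ≡ -43, b ≡ 29. Check v ∈ {∞, 2, 3, 17, 19, 29, 31, 43}.
v=3: a=3^-4·(≡2), b=3^-2·(≡2) mod 3; (2|3)=-1, (2|3)=-1; (−1)^{-4·-2·1}·(-1)^-2·(-1)^-4 = +1.
v=2: v_2(a)=-2, v_2(b)=-2; units ≡ 5, 5 (mod 8); ε·ε+αω+βω = 0·0+-2·1+-2·1 ≡ 0  ⇒  (a,b)_2 = +1.
v=43: a=43^-1·(≡7), b=43^0·(≡30) mod 43; (7|43)=-1, (30|43)=-1; (−1)^{-1·0·21}·(-1)^0·(-1)^-1 = -1.
v=29: a=29^0·(≡18), b=29^1·(≡13) mod 29; (18|29)=-1, (13|29)=+1; (−1)^{0·1·14}·(-1)^1·(+1)^0 = -1.
v=∞: -43 < 0 and 29 > 0  ⇒  (a,b)_∞ = +1.
v=17: a=17^2·(≡9), b=17^0·(≡3) mod 17; (9|17)=+1, (3|17)=-1; (−1)^{2·0·8}·(+1)^0·(-1)^2 = +1.
v=31: a=31^0·(≡18), b=31^2·(≡12) mod 31; (18|31)=+1, (12|31)=-1; (−1)^{0·2·15}·(+1)^2·(-1)^0 = +1.
v=19: a=19^2·(≡3), b=19^0·(≡2) mod 19; (3|19)=-1, (2|19)=-1; (−1)^{2·0·9}·(-1)^0·(-1)^2 = +1.
|Ram(-43, 29)| = 2, even; anisotropic at {29, 43}.

[29, 43]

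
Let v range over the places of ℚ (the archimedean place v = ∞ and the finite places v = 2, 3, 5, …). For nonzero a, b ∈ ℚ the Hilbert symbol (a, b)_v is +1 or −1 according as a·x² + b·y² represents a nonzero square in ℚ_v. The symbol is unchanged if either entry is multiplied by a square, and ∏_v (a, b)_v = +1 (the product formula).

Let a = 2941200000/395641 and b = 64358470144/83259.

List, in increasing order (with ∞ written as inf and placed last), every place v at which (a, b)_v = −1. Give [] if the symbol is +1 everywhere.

[11, 47]

(a, b) ≡ (8170, 1645094) mod (ℚ^×)²; places V = {2, 3, 5, 11, 17, 19, 29, 37, 41, 43, 47, ∞}.
(a,b)_2: α=7, β=9; u≡5, v≡3 (mod 8); ε(u)ε(v)=0·1, αω(v)=7·1, βω(u)=9·1; sum ≡ 0  ⇒  +1.
(a,b)_∞: sgn(8170)=+, sgn(1645094)=+, so +1.
(a,b)_19: α=1, u≡2; β=0, v≡6 (mod 19); (2|19)=-1, (6|19)=+1; sign (−1)^0·-1^0·+1^1 = +1.
(a,b)_3: α=2, u≡1; β=-2, v≡2 (mod 3); (1|3)=+1, (2|3)=-1; sign (−1)^0·+1^-2·-1^2 = +1.
(a,b)_41: α=0, u≡12; β=2, v≡39 (mod 41); (12|41)=-1, (39|41)=+1; sign (−1)^0·-1^2·+1^0 = +1.
(a,b)_37: α=-2, u≡27; β=1, v≡26 (mod 37); (27|37)=+1, (26|37)=+1; sign (−1)^0·+1^1·+1^-2 = +1.
(a,b)_29: α=0, u≡21; β=-2, v≡27 (mod 29); (21|29)=-1, (27|29)=-1; sign (−1)^0·-1^-2·-1^0 = +1.
(a,b)_43: α=1, u≡7; β=1, v≡31 (mod 43); (7|43)=-1, (31|43)=+1; sign (−1)^1·-1^1·+1^1 = +1.
(a,b)_17: α=-2, u≡7; β=0, v≡16 (mod 17); (7|17)=-1, (16|17)=+1; sign (−1)^0·-1^0·+1^-2 = +1.
(a,b)_5: α=5, u≡4; β=0, v≡1 (mod 5); (4|5)=+1, (1|5)=+1; sign (−1)^0·+1^0·+1^5 = +1.
(a,b)_11: α=0, u≡6; β=-1, v≡1 (mod 11); (6|11)=-1, (1|11)=+1; sign (−1)^0·-1^-1·+1^0 = -1.
(a,b)_47: α=0, u≡15; β=1, v≡6 (mod 47); (15|47)=-1, (6|47)=+1; sign (−1)^0·-1^1·+1^0 = -1.
Ram(8170, 1645094) = {11, 47}; no ℚ_11-point on the conic.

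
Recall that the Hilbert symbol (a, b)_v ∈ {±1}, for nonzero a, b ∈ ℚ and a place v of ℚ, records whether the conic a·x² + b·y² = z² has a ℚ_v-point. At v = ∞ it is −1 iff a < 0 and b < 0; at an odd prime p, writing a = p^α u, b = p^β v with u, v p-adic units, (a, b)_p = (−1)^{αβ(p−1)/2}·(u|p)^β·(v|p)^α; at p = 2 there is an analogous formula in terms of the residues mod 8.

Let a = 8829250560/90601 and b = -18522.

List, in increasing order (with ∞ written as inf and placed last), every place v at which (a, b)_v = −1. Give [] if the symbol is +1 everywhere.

Mod squares: a ≡ 3315, b ≡ -42. Check v ∈ {∞, 2, 3, 5, 7, 13, 17, 43}.
v=∞: 3315 > 0 and -42 < 0  ⇒  (a,b)_∞ = +1.
v=17: a=17^3·(≡2), b=17^0·(≡8) mod 17; (2|17)=+1, (8|17)=+1; (−1)^{3·0·8}·(+1)^0·(+1)^3 = +1.
v=43: a=43^-2·(≡17), b=43^0·(≡11) mod 43; (17|43)=+1, (11|43)=+1; (−1)^{-2·0·21}·(+1)^0·(+1)^-2 = +1.
v=3: a=3^3·(≡1), b=3^3·(≡1) mod 3; (1|3)=+1, (1|3)=+1; (−1)^{3·3·1}·(+1)^3·(+1)^3 = -1.
v=5: a=5^1·(≡2), b=5^0·(≡3) mod 5; (2|5)=-1, (3|5)=-1; (−1)^{1·0·2}·(-1)^0·(-1)^1 = -1.
v=13: a=13^1·(≡7), b=13^0·(≡3) mod 13; (7|13)=-1, (3|13)=+1; (−1)^{1·0·6}·(-1)^0·(+1)^1 = +1.
v=2: v_2(a)=10, v_2(b)=1; units ≡ 3, 3 (mod 8); ε·ε+αω+βω = 1·1+10·1+1·1 ≡ 0  ⇒  (a,b)_2 = +1.
v=7: a=7^-2·(≡4), b=7^3·(≡2) mod 7; (4|7)=+1, (2|7)=+1; (−1)^{-2·3·3}·(+1)^3·(+1)^-2 = +1.
Ram(3315, -42) = {3, 5}; no ℚ_3-point on the conic.

[3, 5]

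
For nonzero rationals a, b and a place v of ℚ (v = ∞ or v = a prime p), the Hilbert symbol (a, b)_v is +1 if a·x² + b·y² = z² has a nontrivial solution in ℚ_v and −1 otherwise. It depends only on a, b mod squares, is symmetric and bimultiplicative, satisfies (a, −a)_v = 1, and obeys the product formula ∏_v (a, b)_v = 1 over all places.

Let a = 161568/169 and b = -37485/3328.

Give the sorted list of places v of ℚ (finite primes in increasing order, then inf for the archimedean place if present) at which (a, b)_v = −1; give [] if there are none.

Mod squares: a ≡ 1122, b ≡ -1105. Check v ∈ {∞, 2, 3, 5, 7, 11, 13, 17}.
v=∞: 1122 > 0 and -1105 < 0  ⇒  (a,b)_∞ = +1.
v=17: a=17^1·(≡16), b=17^1·(≡3) mod 17; (16|17)=+1, (3|17)=-1; (−1)^{1·1·8}·(+1)^1·(-1)^1 = -1.
v=5: a=5^0·(≡2), b=5^1·(≡1) mod 5; (2|5)=-1, (1|5)=+1; (−1)^{0·1·2}·(-1)^1·(+1)^0 = -1.
v=3: a=3^3·(≡2), b=3^2·(≡2) mod 3; (2|3)=-1, (2|3)=-1; (−1)^{3·2·1}·(-1)^2·(-1)^3 = -1.
v=11: a=11^1·(≡9), b=11^0·(≡6) mod 11; (9|11)=+1, (6|11)=-1; (−1)^{1·0·5}·(+1)^0·(-1)^1 = -1.
v=2: v_2(a)=5, v_2(b)=-8; units ≡ 1, 7 (mod 8); ε·ε+αω+βω = 0·1+5·0+-8·0 ≡ 0  ⇒  (a,b)_2 = +1.
v=13: a=13^-2·(≡4), b=13^-1·(≡8) mod 13; (4|13)=+1, (8|13)=-1; (−1)^{-2·-1·6}·(+1)^-1·(-1)^-2 = +1.
v=7: a=7^0·(≡1), b=7^2·(≡4) mod 7; (1|7)=+1, (4|7)=+1; (−1)^{0·2·3}·(+1)^2·(+1)^0 = +1.
Ram(1122, -1105) = {3, 5, 11, 17}; no ℚ_3-point on the conic.

[3, 5, 11, 17]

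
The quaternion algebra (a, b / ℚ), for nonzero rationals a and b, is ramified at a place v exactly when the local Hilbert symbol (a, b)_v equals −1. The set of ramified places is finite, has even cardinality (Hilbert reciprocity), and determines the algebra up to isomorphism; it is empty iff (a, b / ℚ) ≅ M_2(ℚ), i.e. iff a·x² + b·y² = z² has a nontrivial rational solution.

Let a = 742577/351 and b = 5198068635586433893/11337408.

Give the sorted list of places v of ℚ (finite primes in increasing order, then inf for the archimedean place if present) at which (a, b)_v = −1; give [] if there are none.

Mod squares: a ≡ 663, b ≡ 39. Check v ∈ {∞, 2, 3, 11, 13, 17, 19, 29}.
v=13: a=13^-1·(≡4), b=13^1·(≡10) mod 13; (4|13)=+1, (10|13)=+1; (−1)^{-1·1·6}·(+1)^1·(+1)^-1 = +1.
v=19: a=19^2·(≡9), b=19^6·(≡9) mod 19; (9|19)=+1, (9|19)=+1; (−1)^{2·6·9}·(+1)^6·(+1)^2 = +1.
v=29: a=29^0·(≡1), b=29^2·(≡3) mod 29; (1|29)=+1, (3|29)=-1; (−1)^{0·2·14}·(+1)^2·(-1)^0 = +1.
v=∞: 663 > 0 and 39 > 0  ⇒  (a,b)_∞ = +1.
v=3: a=3^-3·(≡2), b=3^-11·(≡1) mod 3; (2|3)=-1, (1|3)=+1; (−1)^{-3·-11·1}·(-1)^-11·(+1)^-3 = +1.
v=2: v_2(a)=0, v_2(b)=-6; units ≡ 7, 7 (mod 8); ε·ε+αω+βω = 1·1+0·0+-6·0 ≡ 1  ⇒  (a,b)_2 = -1.
v=17: a=17^1·(≡10), b=17^4·(≡3) mod 17; (10|17)=-1, (3|17)=-1; (−1)^{1·4·8}·(-1)^4·(-1)^1 = -1.
v=11: a=11^2·(≡1), b=11^2·(≡10) mod 11; (1|11)=+1, (10|11)=-1; (−1)^{2·2·5}·(+1)^2·(-1)^2 = +1.
Ram(663, 39) = {2, 17}; no ℚ_2-point on the conic.

[2, 17]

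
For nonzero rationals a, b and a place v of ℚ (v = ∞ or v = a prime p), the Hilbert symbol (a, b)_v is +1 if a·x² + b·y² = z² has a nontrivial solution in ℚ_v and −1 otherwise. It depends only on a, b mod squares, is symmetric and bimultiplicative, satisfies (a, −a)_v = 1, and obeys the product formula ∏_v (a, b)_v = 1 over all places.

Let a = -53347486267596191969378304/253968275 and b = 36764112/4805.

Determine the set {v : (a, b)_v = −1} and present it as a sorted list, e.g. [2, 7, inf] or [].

[3, 11]

Mod squares: a ≡ -759, b ≡ 4785. Check v ∈ {∞, 2, 3, 5, 7, 11, 23, 29, 31}.
v=31: a=31^-4·(≡1), b=31^-2·(≡13) mod 31; (1|31)=+1, (13|31)=-1; (−1)^{-4·-2·15}·(+1)^-2·(-1)^-4 = +1.
v=5: a=5^-2·(≡1), b=5^-1·(≡2) mod 5; (1|5)=+1, (2|5)=-1; (−1)^{-2·-1·2}·(+1)^-1·(-1)^-2 = +1.
v=∞: -759 < 0 and 4785 > 0  ⇒  (a,b)_∞ = +1.
v=7: a=7^10·(≡1), b=7^4·(≡1) mod 7; (1|7)=+1, (1|7)=+1; (−1)^{10·4·3}·(+1)^4·(+1)^10 = +1.
v=23: a=23^1·(≡8), b=23^0·(≡4) mod 23; (8|23)=+1, (4|23)=+1; (−1)^{1·0·11}·(+1)^0·(+1)^1 = +1.
v=3: a=3^11·(≡2), b=3^1·(≡2) mod 3; (2|3)=-1, (2|3)=-1; (−1)^{11·1·1}·(-1)^1·(-1)^11 = -1.
v=2: v_2(a)=16, v_2(b)=4; units ≡ 1, 1 (mod 8); ε·ε+αω+βω = 0·0+16·0+4·0 ≡ 0  ⇒  (a,b)_2 = +1.
v=29: a=29^4·(≡7), b=29^1·(≡4) mod 29; (7|29)=+1, (4|29)=+1; (−1)^{4·1·14}·(+1)^1·(+1)^4 = +1.
v=11: a=11^-1·(≡10), b=11^1·(≡2) mod 11; (10|11)=-1, (2|11)=-1; (−1)^{-1·1·5}·(-1)^1·(-1)^-1 = -1.
Ram(-759, 4785) = {3, 11}; no ℚ_3-point on the conic.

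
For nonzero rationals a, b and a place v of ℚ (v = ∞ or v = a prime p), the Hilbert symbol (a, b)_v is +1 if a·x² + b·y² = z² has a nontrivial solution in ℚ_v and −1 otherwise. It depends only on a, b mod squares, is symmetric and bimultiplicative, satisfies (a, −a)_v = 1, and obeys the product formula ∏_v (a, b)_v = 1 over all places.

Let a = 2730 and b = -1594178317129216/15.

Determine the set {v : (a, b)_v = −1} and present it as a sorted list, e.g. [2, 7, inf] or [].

[3, 5, 7, 17]

Mod squares: a ≡ 2730, b ≡ -46410. Check v ∈ {∞, 2, 3, 5, 7, 13, 17, 29}.
v=7: a=7^1·(≡5), b=7^3·(≡6) mod 7; (5|7)=-1, (6|7)=-1; (−1)^{1·3·3}·(-1)^3·(-1)^1 = -1.
v=17: a=17^0·(≡10), b=17^3·(≡11) mod 17; (10|17)=-1, (11|17)=-1; (−1)^{0·3·8}·(-1)^3·(-1)^0 = -1.
v=5: a=5^1·(≡1), b=5^-1·(≡3) mod 5; (1|5)=+1, (3|5)=-1; (−1)^{1·-1·2}·(+1)^-1·(-1)^1 = -1.
v=13: a=13^1·(≡2), b=13^3·(≡2) mod 13; (2|13)=-1, (2|13)=-1; (−1)^{1·3·6}·(-1)^3·(-1)^1 = +1.
v=3: a=3^1·(≡1), b=3^-1·(≡1) mod 3; (1|3)=+1, (1|3)=+1; (−1)^{1·-1·1}·(+1)^-1·(+1)^1 = -1.
v=29: a=29^0·(≡4), b=29^2·(≡19) mod 29; (4|29)=+1, (19|29)=-1; (−1)^{0·2·14}·(+1)^2·(-1)^0 = +1.
v=∞: 2730 > 0 and -46410 < 0  ⇒  (a,b)_∞ = +1.
v=2: v_2(a)=1, v_2(b)=9; units ≡ 5, 3 (mod 8); ε·ε+αω+βω = 0·1+1·1+9·1 ≡ 0  ⇒  (a,b)_2 = +1.
(2730, -46410 / ℚ) ramifies at {3, 5, 7, 17}: a division algebra.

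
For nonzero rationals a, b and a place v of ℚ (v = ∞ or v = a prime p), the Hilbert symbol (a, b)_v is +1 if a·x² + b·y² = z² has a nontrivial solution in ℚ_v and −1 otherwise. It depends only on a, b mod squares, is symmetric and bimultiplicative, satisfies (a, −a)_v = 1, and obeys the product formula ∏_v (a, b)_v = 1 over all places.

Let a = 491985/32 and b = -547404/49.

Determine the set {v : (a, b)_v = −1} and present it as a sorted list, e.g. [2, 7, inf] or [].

[2, 29]

(a, b) ≡ (130, -1131) mod (ℚ^×)²; places V = {2, 3, 5, 7, 11, 13, 29, ∞}.
(a,b)_5: α=1, u≡1; β=0, v≡4 (mod 5); (1|5)=+1, (4|5)=+1; sign (−1)^0·+1^0·+1^1 = +1.
(a,b)_∞: sgn(130)=+, sgn(-1131)=−, so +1.
(a,b)_11: α=0, u≡1; β=2, v≡6 (mod 11); (1|11)=+1, (6|11)=-1; sign (−1)^0·+1^2·-1^0 = +1.
(a,b)_2: α=-5, β=2; u≡1, v≡5 (mod 8); ε(u)ε(v)=0·0, αω(v)=-5·1, βω(u)=2·0; sum ≡ 1  ⇒  -1.
(a,b)_13: α=1, u≡9; β=1, v≡9 (mod 13); (9|13)=+1, (9|13)=+1; sign (−1)^0·+1^1·+1^1 = +1.
(a,b)_29: α=2, u≡21; β=1, v≡19 (mod 29); (21|29)=-1, (19|29)=-1; sign (−1)^0·-1^1·-1^2 = -1.
(a,b)_3: α=2, u≡1; β=1, v≡1 (mod 3); (1|3)=+1, (1|3)=+1; sign (−1)^0·+1^1·+1^2 = +1.
(a,b)_7: α=0, u≡1; β=-2, v≡3 (mod 7); (1|7)=+1, (3|7)=-1; sign (−1)^0·+1^-2·-1^0 = +1.
|Ram(130, -1131)| = 2, even; anisotropic at {2, 29}.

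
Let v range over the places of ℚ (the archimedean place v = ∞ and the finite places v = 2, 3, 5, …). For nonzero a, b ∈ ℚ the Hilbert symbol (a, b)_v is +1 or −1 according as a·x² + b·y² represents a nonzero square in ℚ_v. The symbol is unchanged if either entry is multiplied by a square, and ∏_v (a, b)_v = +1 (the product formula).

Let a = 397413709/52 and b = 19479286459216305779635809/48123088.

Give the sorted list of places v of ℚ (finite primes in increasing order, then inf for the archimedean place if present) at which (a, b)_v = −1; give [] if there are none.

Mod squares: a ≡ 17017, b ≡ 493493. Check v ∈ {∞, 2, 3, 7, 11, 13, 17, 19, 29, 37}.
v=19: a=19^2·(≡2), b=19^6·(≡6) mod 19; (2|19)=-1, (6|19)=+1; (−1)^{2·6·9}·(-1)^6·(+1)^2 = +1.
v=7: a=7^1·(≡2), b=7^3·(≡2) mod 7; (2|7)=+1, (2|7)=+1; (−1)^{1·3·3}·(+1)^3·(+1)^1 = -1.
v=13: a=13^-1·(≡1), b=13^-3·(≡3) mod 13; (1|13)=+1, (3|13)=+1; (−1)^{-1·-3·6}·(+1)^-3·(+1)^-1 = +1.
v=3: a=3^0·(≡1), b=3^2·(≡2) mod 3; (1|3)=+1, (2|3)=-1; (−1)^{0·2·1}·(+1)^2·(-1)^0 = +1.
v=2: v_2(a)=-2, v_2(b)=-4; units ≡ 1, 5 (mod 8); ε·ε+αω+βω = 0·0+-2·1+-4·0 ≡ 0  ⇒  (a,b)_2 = +1.
v=29: a=29^2·(≡1), b=29^5·(≡6) mod 29; (1|29)=+1, (6|29)=+1; (−1)^{2·5·14}·(+1)^5·(+1)^2 = +1.
v=17: a=17^1·(≡16), b=17^3·(≡11) mod 17; (16|17)=+1, (11|17)=-1; (−1)^{1·3·8}·(+1)^3·(-1)^1 = -1.
v=37: a=37^0·(≡10), b=37^-2·(≡14) mod 37; (10|37)=+1, (14|37)=-1; (−1)^{0·-2·18}·(+1)^-2·(-1)^0 = +1.
v=∞: 17017 > 0 and 493493 > 0  ⇒  (a,b)_∞ = +1.
v=11: a=11^1·(≡8), b=11^3·(≡9) mod 11; (8|11)=-1, (9|11)=+1; (−1)^{1·3·5}·(-1)^3·(+1)^1 = +1.
Ram(17017, 493493) = {7, 17}; no ℚ_7-point on the conic.

[7, 17]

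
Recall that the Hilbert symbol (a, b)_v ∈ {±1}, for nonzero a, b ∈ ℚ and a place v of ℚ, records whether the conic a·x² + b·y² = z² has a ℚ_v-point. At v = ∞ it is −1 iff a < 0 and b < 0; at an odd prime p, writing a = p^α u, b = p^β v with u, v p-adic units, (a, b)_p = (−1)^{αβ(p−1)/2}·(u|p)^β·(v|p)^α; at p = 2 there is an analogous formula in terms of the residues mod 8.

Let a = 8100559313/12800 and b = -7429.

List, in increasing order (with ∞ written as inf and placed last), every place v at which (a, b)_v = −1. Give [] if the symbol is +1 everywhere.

[2, 7, 11, 19]

Mod squares: a ≡ 1144066, b ≡ -7429. Check v ∈ {∞, 2, 5, 7, 11, 17, 19, 23}.
v=23: a=23^1·(≡3), b=23^1·(≡22) mod 23; (3|23)=+1, (22|23)=-1; (−1)^{1·1·11}·(+1)^1·(-1)^1 = +1.
v=2: v_2(a)=-9, v_2(b)=0; units ≡ 1, 3 (mod 8); ε·ε+αω+βω = 0·1+-9·1+0·0 ≡ 1  ⇒  (a,b)_2 = -1.
v=∞: 1144066 > 0 and -7429 < 0  ⇒  (a,b)_∞ = +1.
v=7: a=7^3·(≡4), b=7^0·(≡5) mod 7; (4|7)=+1, (5|7)=-1; (−1)^{3·0·3}·(+1)^0·(-1)^3 = -1.
v=5: a=5^-2·(≡4), b=5^0·(≡1) mod 5; (4|5)=+1, (1|5)=+1; (−1)^{-2·0·2}·(+1)^0·(+1)^-2 = +1.
v=17: a=17^3·(≡12), b=17^1·(≡5) mod 17; (12|17)=-1, (5|17)=-1; (−1)^{3·1·8}·(-1)^1·(-1)^3 = +1.
v=19: a=19^1·(≡8), b=19^1·(≡8) mod 19; (8|19)=-1, (8|19)=-1; (−1)^{1·1·9}·(-1)^1·(-1)^1 = -1.
v=11: a=11^1·(≡5), b=11^0·(≡7) mod 11; (5|11)=+1, (7|11)=-1; (−1)^{1·0·5}·(+1)^0·(-1)^1 = -1.
(1144066, -7429 / ℚ) ramifies at {2, 7, 11, 19}: a division algebra.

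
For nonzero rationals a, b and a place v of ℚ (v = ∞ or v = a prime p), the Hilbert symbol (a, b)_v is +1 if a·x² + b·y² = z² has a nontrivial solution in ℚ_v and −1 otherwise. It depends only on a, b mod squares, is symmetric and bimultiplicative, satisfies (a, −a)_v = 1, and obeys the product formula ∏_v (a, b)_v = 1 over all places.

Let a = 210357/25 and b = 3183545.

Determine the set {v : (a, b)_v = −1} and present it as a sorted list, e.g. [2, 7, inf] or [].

(a, b) ≡ (53, 3183545) mod (ℚ^×)²; places V = {2, 3, 5, 7, 19, 23, 31, 47, 53, ∞}.
(a,b)_31: α=0, u≡17; β=1, v≡23 (mod 31); (17|31)=-1, (23|31)=-1; sign (−1)^0·-1^1·-1^0 = -1.
(a,b)_3: α=4, u≡2; β=0, v≡2 (mod 3); (2|3)=-1, (2|3)=-1; sign (−1)^0·-1^0·-1^4 = +1.
(a,b)_∞: sgn(53)=+, sgn(3183545)=+, so +1.
(a,b)_5: α=-2, u≡2; β=1, v≡4 (mod 5); (2|5)=-1, (4|5)=+1; sign (−1)^0·-1^1·+1^-2 = -1.
(a,b)_53: α=1, u≡4; β=0, v≡47 (mod 53); (4|53)=+1, (47|53)=+1; sign (−1)^0·+1^0·+1^1 = +1.
(a,b)_7: α=2, u≡4; β=0, v≡1 (mod 7); (4|7)=+1, (1|7)=+1; sign (−1)^0·+1^0·+1^2 = +1.
(a,b)_47: α=0, u≡37; β=1, v≡8 (mod 47); (37|47)=+1, (8|47)=+1; sign (−1)^0·+1^1·+1^0 = +1.
(a,b)_23: α=0, u≡11; β=1, v≡1 (mod 23); (11|23)=-1, (1|23)=+1; sign (−1)^0·-1^1·+1^0 = -1.
(a,b)_19: α=0, u≡14; β=1, v≡13 (mod 19); (14|19)=-1, (13|19)=-1; sign (−1)^0·-1^1·-1^0 = -1.
(a,b)_2: α=0, β=0; u≡5, v≡1 (mod 8); ε(u)ε(v)=0·0, αω(v)=0·0, βω(u)=0·1; sum ≡ 0  ⇒  +1.
(53, 3183545 / ℚ) ramifies at {5, 19, 23, 31}: a division algebra.

[5, 19, 23, 31]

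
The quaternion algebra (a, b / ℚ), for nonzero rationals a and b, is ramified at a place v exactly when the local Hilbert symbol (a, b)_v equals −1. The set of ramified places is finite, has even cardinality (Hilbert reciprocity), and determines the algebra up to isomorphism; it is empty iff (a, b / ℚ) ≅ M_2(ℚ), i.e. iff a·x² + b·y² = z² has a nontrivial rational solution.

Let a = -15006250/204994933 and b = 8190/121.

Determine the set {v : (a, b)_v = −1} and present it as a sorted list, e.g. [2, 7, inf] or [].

(a, b) ≡ (-130, 910) mod (ℚ^×)²; places V = {2, 3, 5, 7, 11, 13, 19, ∞}.
(a,b)_∞: sgn(-130)=−, sgn(910)=+, so +1.
(a,b)_3: α=0, u≡2; β=2, v≡1 (mod 3); (2|3)=-1, (1|3)=+1; sign (−1)^0·-1^2·+1^0 = +1.
(a,b)_5: α=5, u≡1; β=1, v≡3 (mod 5); (1|5)=+1, (3|5)=-1; sign (−1)^0·+1^1·-1^5 = -1.
(a,b)_7: α=4, u≡5; β=1, v≡4 (mod 7); (5|7)=-1, (4|7)=+1; sign (−1)^0·-1^1·+1^4 = -1.
(a,b)_2: α=1, β=1; u≡7, v≡7 (mod 8); ε(u)ε(v)=1·1, αω(v)=1·0, βω(u)=1·0; sum ≡ 1  ⇒  -1.
(a,b)_13: α=-1, u≡4; β=1, v≡8 (mod 13); (4|13)=+1, (8|13)=-1; sign (−1)^0·+1^1·-1^-1 = -1.
(a,b)_19: α=-4, u≡3; β=0, v≡11 (mod 19); (3|19)=-1, (11|19)=+1; sign (−1)^0·-1^0·+1^-4 = +1.
(a,b)_11: α=-2, u≡2; β=-2, v≡6 (mod 11); (2|11)=-1, (6|11)=-1; sign (−1)^0·-1^-2·-1^-2 = +1.
Ram(-130, 910) = {2, 5, 7, 13}; no ℚ_2-point on the conic.

[2, 5, 7, 13]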